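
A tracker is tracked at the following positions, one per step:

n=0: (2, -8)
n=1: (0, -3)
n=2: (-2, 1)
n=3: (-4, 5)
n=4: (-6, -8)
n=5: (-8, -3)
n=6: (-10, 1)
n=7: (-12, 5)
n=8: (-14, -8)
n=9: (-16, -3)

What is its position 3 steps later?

First: linear, -2 per step → -22 at step 12.
Second: cycles through -8, -3, 1, 5 every 4 steps. Step 12 lands at position 0 of the cycle → -8.

(-22, -8)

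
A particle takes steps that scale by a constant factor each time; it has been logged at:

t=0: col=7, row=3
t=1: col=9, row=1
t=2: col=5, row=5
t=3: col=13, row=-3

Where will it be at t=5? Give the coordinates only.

col=29, row=-19

The jumps are (+2,-2), (-4,+4), (+8,-8) — a geometric progression with ratio -2.
step 4: col=13, row=-3 + (-16,+16) → col=-3, row=13
step 5: col=-3, row=13 + (+32,-32) → col=29, row=-19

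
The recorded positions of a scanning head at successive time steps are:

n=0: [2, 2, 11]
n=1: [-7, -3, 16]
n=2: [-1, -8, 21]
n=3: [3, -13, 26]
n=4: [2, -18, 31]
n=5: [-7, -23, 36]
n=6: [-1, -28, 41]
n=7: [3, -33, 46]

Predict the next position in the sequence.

[2, -38, 51]

The first coordinate repeats the cycle [2, -7, -1, 3] with period 4; step 8 mod 4 = 0, giving 2.
The second coordinate changes by -5 each step, so at step 8 it is 2 + 8·(-5) = -38.
The third coordinate changes by +5 each step, so at step 8 it is 11 + 8·(5) = 51.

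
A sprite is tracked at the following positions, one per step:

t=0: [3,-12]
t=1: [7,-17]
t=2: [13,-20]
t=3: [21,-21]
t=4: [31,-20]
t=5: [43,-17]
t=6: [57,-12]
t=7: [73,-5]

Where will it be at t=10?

Successive displacements: [+4,-5], [+6,-3], [+8,-1], [+10,+1], [+12,+3], [+14,+5], [+16,+7] — each changes by [+2,+2].
step 8: [73,-5] + [+18,+9] → [91,4]
step 9: [91,4] + [+20,+11] → [111,15]
step 10: [111,15] + [+22,+13] → [133,28]

[133,28]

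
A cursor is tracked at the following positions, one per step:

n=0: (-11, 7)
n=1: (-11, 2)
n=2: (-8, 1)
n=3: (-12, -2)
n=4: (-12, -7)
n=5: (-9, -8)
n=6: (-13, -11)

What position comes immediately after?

The moves between consecutive positions are (+0, -5), (+3, -1), (-4, -3), (+0, -5), (+3, -1), (-4, -3); they repeat the 3-cycle [(+0, -5), (+3, -1), (-4, -3)].
step 7: apply (+0, -5) → (-13, -16)

(-13, -16)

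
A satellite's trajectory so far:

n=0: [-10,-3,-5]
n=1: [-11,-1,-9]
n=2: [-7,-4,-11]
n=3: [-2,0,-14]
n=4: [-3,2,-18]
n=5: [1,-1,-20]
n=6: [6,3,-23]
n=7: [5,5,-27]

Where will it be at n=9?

Step-to-step displacements: [-1,+2,-4], [+4,-3,-2], [+5,+4,-3], [-1,+2,-4], [+4,-3,-2], [+5,+4,-3], [-1,+2,-4] — a repeating cycle of length 3.
step 8: apply [+4,-3,-2] → [9,2,-29]
step 9: apply [+5,+4,-3] → [14,6,-32]

[14,6,-32]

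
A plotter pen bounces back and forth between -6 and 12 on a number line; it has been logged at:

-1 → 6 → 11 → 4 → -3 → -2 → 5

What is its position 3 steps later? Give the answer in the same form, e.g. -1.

-2

The value travels 7 per step and bounces off the walls at -6 and 12.
  step 7: 5 → 12
  step 8: 12 → 5
  step 9: 5 → -2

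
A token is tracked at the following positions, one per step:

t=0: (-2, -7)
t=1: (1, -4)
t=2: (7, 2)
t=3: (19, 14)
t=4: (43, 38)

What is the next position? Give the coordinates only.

(91, 86)

Step-to-step displacements: (+3, +3), (+6, +6), (+12, +12), (+24, +24); each is 2× the previous.
step 5: (43, 38) + (+48, +48) → (91, 86)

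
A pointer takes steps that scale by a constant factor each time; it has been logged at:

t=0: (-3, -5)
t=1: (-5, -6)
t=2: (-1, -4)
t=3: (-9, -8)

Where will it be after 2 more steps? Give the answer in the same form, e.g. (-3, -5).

The jumps are (-2, -1), (+4, +2), (-8, -4) — a geometric progression with ratio -2.
step 4: (-9, -8) + (+16, +8) → (7, 0)
step 5: (7, 0) + (-32, -16) → (-25, -16)

(-25, -16)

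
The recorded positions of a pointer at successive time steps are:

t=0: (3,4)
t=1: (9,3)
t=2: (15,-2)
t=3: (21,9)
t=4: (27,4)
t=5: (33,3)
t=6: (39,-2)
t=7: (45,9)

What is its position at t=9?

(57,3)

The first coordinate changes by +6 each step, so at step 9 it is 3 + 9·(6) = 57.
The second coordinate repeats the cycle [4, 3, -2, 9] with period 4; step 9 mod 4 = 1, giving 3.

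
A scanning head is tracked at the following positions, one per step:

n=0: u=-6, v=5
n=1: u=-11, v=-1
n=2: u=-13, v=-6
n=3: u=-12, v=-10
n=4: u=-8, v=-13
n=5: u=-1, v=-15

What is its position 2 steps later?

u=22, v=-16

Successive displacements: (-5,-6), (-2,-5), (+1,-4), (+4,-3), (+7,-2) — each changes by (+3,+1).
step 6: u=-1, v=-15 + (+10,-1) → u=9, v=-16
step 7: u=9, v=-16 + (+13,+0) → u=22, v=-16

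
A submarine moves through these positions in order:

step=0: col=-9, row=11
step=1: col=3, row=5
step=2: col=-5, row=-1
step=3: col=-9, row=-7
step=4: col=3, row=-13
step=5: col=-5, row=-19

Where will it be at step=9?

col=-9, row=-43

Col: cycles through -9, 3, -5 every 3 steps. Step 9 lands at position 0 of the cycle → -9.
Row: linear, -6 per step → -43 at step 9.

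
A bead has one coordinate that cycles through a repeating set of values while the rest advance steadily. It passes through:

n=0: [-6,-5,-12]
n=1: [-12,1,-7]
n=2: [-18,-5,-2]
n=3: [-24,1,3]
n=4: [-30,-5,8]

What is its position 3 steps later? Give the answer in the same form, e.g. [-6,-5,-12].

[-48,1,23]

First: linear, -6 per step → -48 at step 7.
Second: cycles through -5, 1 every 2 steps. Step 7 lands at position 1 of the cycle → 1.
Third: linear, +5 per step → 23 at step 7.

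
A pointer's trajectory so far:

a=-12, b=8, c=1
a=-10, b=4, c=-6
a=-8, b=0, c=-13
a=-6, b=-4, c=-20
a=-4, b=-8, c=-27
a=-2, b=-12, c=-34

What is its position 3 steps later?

Each step adds (+2, -4, -7) to the position.
step 6: a=-2, b=-12, c=-34 + (+2, -4, -7) → a=0, b=-16, c=-41
step 7: a=0, b=-16, c=-41 + (+2, -4, -7) → a=2, b=-20, c=-48
step 8: a=2, b=-20, c=-48 + (+2, -4, -7) → a=4, b=-24, c=-55

a=4, b=-24, c=-55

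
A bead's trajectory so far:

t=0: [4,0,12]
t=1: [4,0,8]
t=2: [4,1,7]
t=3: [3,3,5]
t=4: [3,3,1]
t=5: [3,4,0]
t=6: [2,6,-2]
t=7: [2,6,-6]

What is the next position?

[2,7,-7]

The moves between consecutive positions are [+0,+0,-4], [+0,+1,-1], [-1,+2,-2], [+0,+0,-4], [+0,+1,-1], [-1,+2,-2], [+0,+0,-4]; they repeat the 3-cycle [[+0,+0,-4], [+0,+1,-1], [-1,+2,-2]].
step 8: apply [+0,+1,-1] → [2,7,-7]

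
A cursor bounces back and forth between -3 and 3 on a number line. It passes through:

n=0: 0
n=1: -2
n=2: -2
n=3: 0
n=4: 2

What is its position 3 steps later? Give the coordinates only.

-2

The value travels 2 per step and bounces off the walls at -3 and 3.
  step 5: 2 → 2
  step 6: 2 → 0
  step 7: 0 → -2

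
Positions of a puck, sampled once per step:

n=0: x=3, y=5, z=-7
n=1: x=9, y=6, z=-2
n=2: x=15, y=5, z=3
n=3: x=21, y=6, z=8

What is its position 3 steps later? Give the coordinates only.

x=39, y=5, z=23

X: linear, +6 per step → 39 at step 6.
Y: cycles through 5, 6 every 2 steps. Step 6 lands at position 0 of the cycle → 5.
Z: linear, +5 per step → 23 at step 6.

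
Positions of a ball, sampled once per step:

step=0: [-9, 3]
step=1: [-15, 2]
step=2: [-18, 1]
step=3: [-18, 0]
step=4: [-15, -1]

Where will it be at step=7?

Successive displacements: [-6, -1], [-3, -1], [+0, -1], [+3, -1] — each changes by [+3, +0].
step 5: [-15, -1] + [+6, -1] → [-9, -2]
step 6: [-9, -2] + [+9, -1] → [0, -3]
step 7: [0, -3] + [+12, -1] → [12, -4]

[12, -4]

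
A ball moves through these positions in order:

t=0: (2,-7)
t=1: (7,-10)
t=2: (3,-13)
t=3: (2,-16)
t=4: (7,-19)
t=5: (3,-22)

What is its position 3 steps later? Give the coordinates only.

(3,-31)

The first coordinate repeats the cycle [2, 7, 3] with period 3; step 8 mod 3 = 2, giving 3.
The second coordinate changes by -3 each step, so at step 8 it is -7 + 8·(-3) = -31.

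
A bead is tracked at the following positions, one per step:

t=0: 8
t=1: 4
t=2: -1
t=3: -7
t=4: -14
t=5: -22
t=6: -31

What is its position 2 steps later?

-52

Successive displacements: -4, -5, -6, -7, -8, -9 — each changes by -1.
step 7: -31 − 10 → -41
step 8: -41 − 11 → -52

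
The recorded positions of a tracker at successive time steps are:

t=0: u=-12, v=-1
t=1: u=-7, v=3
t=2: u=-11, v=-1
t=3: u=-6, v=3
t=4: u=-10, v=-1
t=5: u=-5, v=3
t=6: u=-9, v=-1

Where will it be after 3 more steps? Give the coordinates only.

u=-3, v=3

Differencing gives (+5,+4), (-4,-4), (+5,+4), (-4,-4), (+5,+4), (-4,-4). This is the pattern (+5,+4), (-4,-4) repeated.
step 7: apply (+5,+4) → u=-4, v=3
step 8: apply (-4,-4) → u=-8, v=-1
step 9: apply (+5,+4) → u=-3, v=3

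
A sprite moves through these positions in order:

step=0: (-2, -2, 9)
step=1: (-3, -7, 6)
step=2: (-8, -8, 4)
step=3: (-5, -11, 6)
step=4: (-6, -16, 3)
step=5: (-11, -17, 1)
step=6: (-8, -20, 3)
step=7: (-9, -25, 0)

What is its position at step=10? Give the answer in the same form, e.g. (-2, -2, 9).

(-12, -34, -3)

Differencing gives (-1, -5, -3), (-5, -1, -2), (+3, -3, +2), (-1, -5, -3), (-5, -1, -2), (+3, -3, +2), (-1, -5, -3). This is the pattern (-1, -5, -3), (-5, -1, -2), (+3, -3, +2) repeated.
step 8: apply (-5, -1, -2) → (-14, -26, -2)
step 9: apply (+3, -3, +2) → (-11, -29, 0)
step 10: apply (-1, -5, -3) → (-12, -34, -3)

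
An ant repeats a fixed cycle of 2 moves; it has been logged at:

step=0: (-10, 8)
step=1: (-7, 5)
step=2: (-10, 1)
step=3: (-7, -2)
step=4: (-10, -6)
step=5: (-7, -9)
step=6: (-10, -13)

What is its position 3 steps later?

(-7, -23)

Step-to-step displacements: (+3, -3), (-3, -4), (+3, -3), (-3, -4), (+3, -3), (-3, -4) — a repeating cycle of length 2.
step 7: apply (+3, -3) → (-7, -16)
step 8: apply (-3, -4) → (-10, -20)
step 9: apply (+3, -3) → (-7, -23)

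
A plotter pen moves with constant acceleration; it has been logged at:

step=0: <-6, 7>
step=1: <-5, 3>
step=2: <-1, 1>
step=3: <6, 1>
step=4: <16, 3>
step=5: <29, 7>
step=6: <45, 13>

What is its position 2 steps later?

Taking differences between consecutive positions: <+1, -4>, <+4, -2>, <+7, +0>, <+10, +2>, <+13, +4>, <+16, +6>. These grow by <+3, +2> each step.
step 7: <45, 13> + <+19, +8> → <64, 21>
step 8: <64, 21> + <+22, +10> → <86, 31>

<86, 31>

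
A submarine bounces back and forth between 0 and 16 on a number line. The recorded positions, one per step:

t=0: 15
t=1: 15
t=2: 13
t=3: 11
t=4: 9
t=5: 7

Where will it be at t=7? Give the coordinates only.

The value reflects between 0 and 16, moving 2 per step.
  step 6: 7 → 5
  step 7: 5 → 3

3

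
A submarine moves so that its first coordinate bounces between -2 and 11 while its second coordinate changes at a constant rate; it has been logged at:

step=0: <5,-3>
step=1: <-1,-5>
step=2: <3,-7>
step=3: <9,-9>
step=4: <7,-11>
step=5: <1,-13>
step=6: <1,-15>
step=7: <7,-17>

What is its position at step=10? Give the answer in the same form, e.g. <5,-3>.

<-1,-23>

The first coordinate travels 6 per step and bounces off the walls at -2 and 11.
  step 8: 7 → 9
  step 9: 9 → 3
  step 10: 3 → -1
The second coordinate changes by -2 each step: at step 10 it is -23.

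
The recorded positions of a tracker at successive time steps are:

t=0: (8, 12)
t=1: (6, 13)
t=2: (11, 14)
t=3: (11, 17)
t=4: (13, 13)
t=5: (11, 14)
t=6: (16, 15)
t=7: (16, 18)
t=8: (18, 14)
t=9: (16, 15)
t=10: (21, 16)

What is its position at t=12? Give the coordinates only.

(23, 15)

Differencing gives (-2, +1), (+5, +1), (+0, +3), (+2, -4), (-2, +1), (+5, +1), (+0, +3), (+2, -4), (-2, +1), (+5, +1). This is the pattern (-2, +1), (+5, +1), (+0, +3), (+2, -4) repeated.
step 11: apply (+0, +3) → (21, 19)
step 12: apply (+2, -4) → (23, 15)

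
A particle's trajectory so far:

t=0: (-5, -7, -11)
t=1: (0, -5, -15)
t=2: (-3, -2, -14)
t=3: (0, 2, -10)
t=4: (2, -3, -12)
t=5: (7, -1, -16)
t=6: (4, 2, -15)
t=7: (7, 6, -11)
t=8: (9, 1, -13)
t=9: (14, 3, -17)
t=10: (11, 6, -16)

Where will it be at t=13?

(21, 7, -18)

The moves between consecutive positions are (+5, +2, -4), (-3, +3, +1), (+3, +4, +4), (+2, -5, -2), (+5, +2, -4), (-3, +3, +1), (+3, +4, +4), (+2, -5, -2), (+5, +2, -4), (-3, +3, +1); they repeat the 4-cycle [(+5, +2, -4), (-3, +3, +1), (+3, +4, +4), (+2, -5, -2)].
step 11: apply (+3, +4, +4) → (14, 10, -12)
step 12: apply (+2, -5, -2) → (16, 5, -14)
step 13: apply (+5, +2, -4) → (21, 7, -18)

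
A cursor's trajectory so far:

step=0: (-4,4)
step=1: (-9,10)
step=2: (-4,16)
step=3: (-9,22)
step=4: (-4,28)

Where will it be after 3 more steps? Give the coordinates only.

First: cycles through -4, -9 every 2 steps. Step 7 lands at position 1 of the cycle → -9.
Second: linear, +6 per step → 46 at step 7.

(-9,46)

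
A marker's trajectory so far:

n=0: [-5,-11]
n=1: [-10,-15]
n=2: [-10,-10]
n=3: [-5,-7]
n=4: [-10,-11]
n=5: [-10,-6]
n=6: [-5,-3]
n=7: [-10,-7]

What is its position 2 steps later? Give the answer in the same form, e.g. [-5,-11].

[-5,1]

Differencing gives [-5,-4], [+0,+5], [+5,+3], [-5,-4], [+0,+5], [+5,+3], [-5,-4]. This is the pattern [-5,-4], [+0,+5], [+5,+3] repeated.
step 8: apply [+0,+5] → [-10,-2]
step 9: apply [+5,+3] → [-5,1]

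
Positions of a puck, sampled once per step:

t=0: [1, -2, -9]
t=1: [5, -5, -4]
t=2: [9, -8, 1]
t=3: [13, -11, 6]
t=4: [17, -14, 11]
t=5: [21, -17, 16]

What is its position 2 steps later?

[29, -23, 26]

Each step adds [+4, -3, +5] to the position.
step 6: [21, -17, 16] + [+4, -3, +5] → [25, -20, 21]
step 7: [25, -20, 21] + [+4, -3, +5] → [29, -23, 26]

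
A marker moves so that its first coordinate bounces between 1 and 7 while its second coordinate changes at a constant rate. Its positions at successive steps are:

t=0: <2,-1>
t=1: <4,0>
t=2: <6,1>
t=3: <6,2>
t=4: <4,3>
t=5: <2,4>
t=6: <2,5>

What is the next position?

<4,6>

The first coordinate reflects between 1 and 7, moving 2 per step.
  step 7: 2 → 4
The second coordinate changes by +1 each step: at step 7 it is 6.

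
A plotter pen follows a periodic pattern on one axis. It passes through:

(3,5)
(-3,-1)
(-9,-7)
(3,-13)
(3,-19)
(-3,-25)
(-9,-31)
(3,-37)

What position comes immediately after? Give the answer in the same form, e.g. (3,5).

(3,-43)

The first coordinate repeats the cycle [3, -3, -9, 3] with period 4; step 8 mod 4 = 0, giving 3.
The second coordinate changes by -6 each step, so at step 8 it is 5 + 8·(-6) = -43.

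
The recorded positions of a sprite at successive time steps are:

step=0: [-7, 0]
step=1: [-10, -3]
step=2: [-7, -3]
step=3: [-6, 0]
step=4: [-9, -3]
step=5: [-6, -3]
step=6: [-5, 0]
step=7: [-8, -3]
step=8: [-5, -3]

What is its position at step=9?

The moves between consecutive positions are [-3, -3], [+3, +0], [+1, +3], [-3, -3], [+3, +0], [+1, +3], [-3, -3], [+3, +0]; they repeat the 3-cycle [[-3, -3], [+3, +0], [+1, +3]].
step 9: apply [+1, +3] → [-4, 0]

[-4, 0]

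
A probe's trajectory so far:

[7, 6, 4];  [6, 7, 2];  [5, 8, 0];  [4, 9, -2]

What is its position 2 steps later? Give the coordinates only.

[2, 11, -6]

Constant displacement of [-1, +1, -2] per step.
step 4: [4, 9, -2] + [-1, +1, -2] → [3, 10, -4]
step 5: [3, 10, -4] + [-1, +1, -2] → [2, 11, -6]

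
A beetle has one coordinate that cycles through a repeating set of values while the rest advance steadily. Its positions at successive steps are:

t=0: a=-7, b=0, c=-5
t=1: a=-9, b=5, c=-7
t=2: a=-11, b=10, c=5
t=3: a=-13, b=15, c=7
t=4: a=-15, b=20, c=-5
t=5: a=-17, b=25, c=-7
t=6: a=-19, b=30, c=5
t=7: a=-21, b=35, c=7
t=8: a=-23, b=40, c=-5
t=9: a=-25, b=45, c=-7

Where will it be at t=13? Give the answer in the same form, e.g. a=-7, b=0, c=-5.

The a coordinate changes by -2 each step, so at step 13 it is -7 + 13·(-2) = -33.
The b coordinate changes by +5 each step, so at step 13 it is 0 + 13·(5) = 65.
The c coordinate repeats the cycle [-5, -7, 5, 7] with period 4; step 13 mod 4 = 1, giving -7.

a=-33, b=65, c=-7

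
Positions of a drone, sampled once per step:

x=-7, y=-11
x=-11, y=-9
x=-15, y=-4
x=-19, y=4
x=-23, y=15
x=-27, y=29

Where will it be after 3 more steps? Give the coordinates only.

x=-39, y=89

First differences are (-4, +2), (-4, +5), (-4, +8), (-4, +11), (-4, +14); their common second difference is (+0, +3) (constant acceleration).
step 6: x=-27, y=29 + (-4, +17) → x=-31, y=46
step 7: x=-31, y=46 + (-4, +20) → x=-35, y=66
step 8: x=-35, y=66 + (-4, +23) → x=-39, y=89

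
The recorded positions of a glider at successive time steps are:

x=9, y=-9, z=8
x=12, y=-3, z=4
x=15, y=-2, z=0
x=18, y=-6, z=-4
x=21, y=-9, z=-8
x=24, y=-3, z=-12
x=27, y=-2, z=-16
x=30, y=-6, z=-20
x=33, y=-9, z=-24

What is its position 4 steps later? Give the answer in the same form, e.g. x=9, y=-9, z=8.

x=45, y=-9, z=-40

X: linear, +3 per step → 45 at step 12.
Y: cycles through -9, -3, -2, -6 every 4 steps. Step 12 lands at position 0 of the cycle → -9.
Z: linear, -4 per step → -40 at step 12.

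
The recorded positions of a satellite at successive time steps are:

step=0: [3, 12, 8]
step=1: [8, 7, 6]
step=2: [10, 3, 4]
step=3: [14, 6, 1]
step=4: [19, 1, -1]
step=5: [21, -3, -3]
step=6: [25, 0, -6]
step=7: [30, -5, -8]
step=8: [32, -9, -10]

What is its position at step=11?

The moves between consecutive positions are [+5, -5, -2], [+2, -4, -2], [+4, +3, -3], [+5, -5, -2], [+2, -4, -2], [+4, +3, -3], [+5, -5, -2], [+2, -4, -2]; they repeat the 3-cycle [[+5, -5, -2], [+2, -4, -2], [+4, +3, -3]].
step 9: apply [+4, +3, -3] → [36, -6, -13]
step 10: apply [+5, -5, -2] → [41, -11, -15]
step 11: apply [+2, -4, -2] → [43, -15, -17]

[43, -15, -17]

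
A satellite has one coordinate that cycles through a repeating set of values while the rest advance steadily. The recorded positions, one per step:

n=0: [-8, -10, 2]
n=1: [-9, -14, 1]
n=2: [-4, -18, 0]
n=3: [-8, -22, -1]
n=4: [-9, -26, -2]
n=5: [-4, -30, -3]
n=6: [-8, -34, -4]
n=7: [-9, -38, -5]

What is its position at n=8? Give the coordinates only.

The first coordinate repeats the cycle [-8, -9, -4] with period 3; step 8 mod 3 = 2, giving -4.
The second coordinate changes by -4 each step, so at step 8 it is -10 + 8·(-4) = -42.
The third coordinate changes by -1 each step, so at step 8 it is 2 + 8·(-1) = -6.

[-4, -42, -6]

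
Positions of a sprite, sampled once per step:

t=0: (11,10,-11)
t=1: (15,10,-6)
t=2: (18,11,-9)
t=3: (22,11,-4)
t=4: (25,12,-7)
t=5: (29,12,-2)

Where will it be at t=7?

(36,13,0)

The moves between consecutive positions are (+4,+0,+5), (+3,+1,-3), (+4,+0,+5), (+3,+1,-3), (+4,+0,+5); they repeat the 2-cycle [(+4,+0,+5), (+3,+1,-3)].
step 6: apply (+3,+1,-3) → (32,13,-5)
step 7: apply (+4,+0,+5) → (36,13,0)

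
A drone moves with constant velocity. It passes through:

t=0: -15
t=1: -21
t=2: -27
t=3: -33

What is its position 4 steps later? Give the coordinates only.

-57

The position changes by -6 every step.
step 4: -33 − 6 → -39
step 5: -39 − 6 → -45
step 6: -45 − 6 → -51
step 7: -51 − 6 → -57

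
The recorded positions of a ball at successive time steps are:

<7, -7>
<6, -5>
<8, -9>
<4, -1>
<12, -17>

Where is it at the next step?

Step-to-step displacements: <-1, +2>, <+2, -4>, <-4, +8>, <+8, -16>; each is -2× the previous.
step 5: <12, -17> + <-16, +32> → <-4, 15>

<-4, 15>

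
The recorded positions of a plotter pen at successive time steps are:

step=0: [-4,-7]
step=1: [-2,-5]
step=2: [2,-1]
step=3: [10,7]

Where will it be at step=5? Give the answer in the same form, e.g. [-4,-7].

The jumps are [+2,+2], [+4,+4], [+8,+8] — a geometric progression with ratio 2.
step 4: [10,7] + [+16,+16] → [26,23]
step 5: [26,23] + [+32,+32] → [58,55]

[58,55]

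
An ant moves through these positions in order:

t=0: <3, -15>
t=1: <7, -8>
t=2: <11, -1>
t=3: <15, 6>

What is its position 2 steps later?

<23, 20>

Each step adds <+4, +7> to the position.
step 4: <15, 6> + <+4, +7> → <19, 13>
step 5: <19, 13> + <+4, +7> → <23, 20>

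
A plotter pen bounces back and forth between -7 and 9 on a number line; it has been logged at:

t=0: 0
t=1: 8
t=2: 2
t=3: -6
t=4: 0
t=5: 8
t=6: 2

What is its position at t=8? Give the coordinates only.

The value reflects between -7 and 9, moving 8 per step.
  step 7: 2 → -6
  step 8: -6 → 0

0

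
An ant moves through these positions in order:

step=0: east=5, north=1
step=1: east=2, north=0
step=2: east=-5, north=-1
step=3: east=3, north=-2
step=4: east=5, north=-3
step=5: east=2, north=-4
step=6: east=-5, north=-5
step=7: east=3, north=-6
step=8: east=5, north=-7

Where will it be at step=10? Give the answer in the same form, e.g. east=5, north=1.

east=-5, north=-9

The east coordinate repeats the cycle [5, 2, -5, 3] with period 4; step 10 mod 4 = 2, giving -5.
The north coordinate changes by -1 each step, so at step 10 it is 1 + 10·(-1) = -9.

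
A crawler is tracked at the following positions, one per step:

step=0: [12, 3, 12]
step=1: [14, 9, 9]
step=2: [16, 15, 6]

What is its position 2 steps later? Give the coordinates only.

[20, 27, 0]

Each step adds [+2, +6, -3] to the position.
step 3: [16, 15, 6] + [+2, +6, -3] → [18, 21, 3]
step 4: [18, 21, 3] + [+2, +6, -3] → [20, 27, 0]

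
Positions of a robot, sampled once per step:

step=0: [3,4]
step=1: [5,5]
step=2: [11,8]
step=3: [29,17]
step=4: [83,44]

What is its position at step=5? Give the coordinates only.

The jumps are [+2,+1], [+6,+3], [+18,+9], [+54,+27] — a geometric progression with ratio 3.
step 5: [83,44] + [+162,+81] → [245,125]

[245,125]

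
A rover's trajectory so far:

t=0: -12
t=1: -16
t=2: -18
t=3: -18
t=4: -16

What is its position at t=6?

-6

First differences are -4, -2, +0, +2; their common second difference is +2 (constant acceleration).
step 5: -16 + 4 → -12
step 6: -12 + 6 → -6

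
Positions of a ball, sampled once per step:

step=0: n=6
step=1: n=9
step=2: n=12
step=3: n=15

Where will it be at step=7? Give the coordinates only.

The position changes by +3 every step.
step 4: 15 + 3 → n=18
step 5: 18 + 3 → n=21
step 6: 21 + 3 → n=24
step 7: 24 + 3 → n=27

n=27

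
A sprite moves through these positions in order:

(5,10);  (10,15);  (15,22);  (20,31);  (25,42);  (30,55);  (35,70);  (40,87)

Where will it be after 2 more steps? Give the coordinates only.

Successive displacements: (+5,+5), (+5,+7), (+5,+9), (+5,+11), (+5,+13), (+5,+15), (+5,+17) — each changes by (+0,+2).
step 8: (40,87) + (+5,+19) → (45,106)
step 9: (45,106) + (+5,+21) → (50,127)

(50,127)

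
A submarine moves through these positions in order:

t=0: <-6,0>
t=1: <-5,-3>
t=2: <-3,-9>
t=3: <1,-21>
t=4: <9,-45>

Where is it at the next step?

Consecutive displacements <+1,-3>, <+2,-6>, <+4,-12>, <+8,-24> scale by a factor of 2 each step.
step 5: <9,-45> + <+16,-48> → <25,-93>

<25,-93>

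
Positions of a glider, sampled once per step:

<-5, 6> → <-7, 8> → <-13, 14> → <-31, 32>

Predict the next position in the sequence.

<-85, 86>

Step-to-step displacements: <-2, +2>, <-6, +6>, <-18, +18>; each is 3× the previous.
step 4: <-31, 32> + <-54, +54> → <-85, 86>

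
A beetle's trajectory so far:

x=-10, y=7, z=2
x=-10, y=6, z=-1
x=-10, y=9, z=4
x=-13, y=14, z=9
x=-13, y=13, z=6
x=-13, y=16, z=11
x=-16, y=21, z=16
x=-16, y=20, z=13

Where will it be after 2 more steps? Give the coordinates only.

Step-to-step displacements: (+0, -1, -3), (+0, +3, +5), (-3, +5, +5), (+0, -1, -3), (+0, +3, +5), (-3, +5, +5), (+0, -1, -3) — a repeating cycle of length 3.
step 8: apply (+0, +3, +5) → x=-16, y=23, z=18
step 9: apply (-3, +5, +5) → x=-19, y=28, z=23

x=-19, y=28, z=23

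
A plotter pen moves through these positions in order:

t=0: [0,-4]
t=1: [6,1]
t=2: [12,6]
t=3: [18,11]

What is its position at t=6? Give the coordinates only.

[36,26]

The position changes by [+6,+5] every step.
step 4: [18,11] + [+6,+5] → [24,16]
step 5: [24,16] + [+6,+5] → [30,21]
step 6: [30,21] + [+6,+5] → [36,26]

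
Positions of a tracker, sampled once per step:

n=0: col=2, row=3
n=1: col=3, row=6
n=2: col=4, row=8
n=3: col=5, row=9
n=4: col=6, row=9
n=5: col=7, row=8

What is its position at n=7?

First differences are (+1, +3), (+1, +2), (+1, +1), (+1, +0), (+1, -1); their common second difference is (+0, -1) (constant acceleration).
step 6: col=7, row=8 + (+1, -2) → col=8, row=6
step 7: col=8, row=6 + (+1, -3) → col=9, row=3

col=9, row=3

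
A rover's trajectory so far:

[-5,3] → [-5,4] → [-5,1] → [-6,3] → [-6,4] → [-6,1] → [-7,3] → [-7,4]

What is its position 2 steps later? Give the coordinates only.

[-8,3]

Differencing gives [+0,+1], [+0,-3], [-1,+2], [+0,+1], [+0,-3], [-1,+2], [+0,+1]. This is the pattern [+0,+1], [+0,-3], [-1,+2] repeated.
step 8: apply [+0,-3] → [-7,1]
step 9: apply [-1,+2] → [-8,3]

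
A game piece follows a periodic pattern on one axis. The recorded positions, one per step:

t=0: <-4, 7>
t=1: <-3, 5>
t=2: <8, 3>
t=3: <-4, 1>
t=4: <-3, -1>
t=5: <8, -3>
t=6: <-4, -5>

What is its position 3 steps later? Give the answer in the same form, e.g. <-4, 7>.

<-4, -11>

First: cycles through -4, -3, 8 every 3 steps. Step 9 lands at position 0 of the cycle → -4.
Second: linear, -2 per step → -11 at step 9.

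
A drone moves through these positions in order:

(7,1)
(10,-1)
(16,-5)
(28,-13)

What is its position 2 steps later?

(100,-61)

Step-to-step displacements: (+3,-2), (+6,-4), (+12,-8); each is 2× the previous.
step 4: (28,-13) + (+24,-16) → (52,-29)
step 5: (52,-29) + (+48,-32) → (100,-61)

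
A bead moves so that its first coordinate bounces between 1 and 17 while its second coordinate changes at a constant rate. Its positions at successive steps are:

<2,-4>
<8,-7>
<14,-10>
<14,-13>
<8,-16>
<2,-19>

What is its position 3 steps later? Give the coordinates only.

<16,-28>

The first coordinate travels 6 per step and bounces off the walls at 1 and 17.
  step 6: 2 → 6
  step 7: 6 → 12
  step 8: 12 → 16
The second coordinate changes by -3 each step: at step 8 it is -28.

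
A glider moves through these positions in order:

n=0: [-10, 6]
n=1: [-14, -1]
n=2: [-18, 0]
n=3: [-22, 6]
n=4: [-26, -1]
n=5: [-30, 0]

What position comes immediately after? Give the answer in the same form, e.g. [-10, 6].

[-34, 6]

The first coordinate changes by -4 each step, so at step 6 it is -10 + 6·(-4) = -34.
The second coordinate repeats the cycle [6, -1, 0] with period 3; step 6 mod 3 = 0, giving 6.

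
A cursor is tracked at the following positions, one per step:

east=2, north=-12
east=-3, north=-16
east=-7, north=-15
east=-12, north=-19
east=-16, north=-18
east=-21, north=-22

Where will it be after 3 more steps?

The moves between consecutive positions are (-5, -4), (-4, +1), (-5, -4), (-4, +1), (-5, -4); they repeat the 2-cycle [(-5, -4), (-4, +1)].
step 6: apply (-4, +1) → east=-25, north=-21
step 7: apply (-5, -4) → east=-30, north=-25
step 8: apply (-4, +1) → east=-34, north=-24

east=-34, north=-24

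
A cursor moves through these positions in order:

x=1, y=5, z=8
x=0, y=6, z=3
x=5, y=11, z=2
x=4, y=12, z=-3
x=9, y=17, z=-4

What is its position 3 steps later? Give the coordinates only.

Differencing gives (-1,+1,-5), (+5,+5,-1), (-1,+1,-5), (+5,+5,-1). This is the pattern (-1,+1,-5), (+5,+5,-1) repeated.
step 5: apply (-1,+1,-5) → x=8, y=18, z=-9
step 6: apply (+5,+5,-1) → x=13, y=23, z=-10
step 7: apply (-1,+1,-5) → x=12, y=24, z=-15

x=12, y=24, z=-15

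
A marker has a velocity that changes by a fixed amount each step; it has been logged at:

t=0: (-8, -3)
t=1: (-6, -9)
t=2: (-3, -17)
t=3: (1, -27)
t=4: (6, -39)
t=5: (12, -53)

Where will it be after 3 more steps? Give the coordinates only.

Successive displacements: (+2, -6), (+3, -8), (+4, -10), (+5, -12), (+6, -14) — each changes by (+1, -2).
step 6: (12, -53) + (+7, -16) → (19, -69)
step 7: (19, -69) + (+8, -18) → (27, -87)
step 8: (27, -87) + (+9, -20) → (36, -107)

(36, -107)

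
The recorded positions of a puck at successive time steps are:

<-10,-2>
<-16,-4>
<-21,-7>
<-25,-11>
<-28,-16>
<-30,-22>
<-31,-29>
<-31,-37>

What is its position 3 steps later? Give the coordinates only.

<-25,-67>

First differences are <-6,-2>, <-5,-3>, <-4,-4>, <-3,-5>, <-2,-6>, <-1,-7>, <+0,-8>; their common second difference is <+1,-1> (constant acceleration).
step 8: <-31,-37> + <+1,-9> → <-30,-46>
step 9: <-30,-46> + <+2,-10> → <-28,-56>
step 10: <-28,-56> + <+3,-11> → <-25,-67>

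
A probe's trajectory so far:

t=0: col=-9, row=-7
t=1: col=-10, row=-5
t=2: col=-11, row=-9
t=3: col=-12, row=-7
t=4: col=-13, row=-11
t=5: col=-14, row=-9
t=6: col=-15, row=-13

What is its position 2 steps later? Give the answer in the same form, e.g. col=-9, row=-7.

Differencing gives (-1,+2), (-1,-4), (-1,+2), (-1,-4), (-1,+2), (-1,-4). This is the pattern (-1,+2), (-1,-4) repeated.
step 7: apply (-1,+2) → col=-16, row=-11
step 8: apply (-1,-4) → col=-17, row=-15

col=-17, row=-15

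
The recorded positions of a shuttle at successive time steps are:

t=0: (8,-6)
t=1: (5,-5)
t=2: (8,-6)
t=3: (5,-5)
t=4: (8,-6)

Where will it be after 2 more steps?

(8,-6)

The jumps are (-3,+1), (+3,-1), (-3,+1), (+3,-1) — a geometric progression with ratio -1.
step 5: (8,-6) + (-3,+1) → (5,-5)
step 6: (5,-5) + (+3,-1) → (8,-6)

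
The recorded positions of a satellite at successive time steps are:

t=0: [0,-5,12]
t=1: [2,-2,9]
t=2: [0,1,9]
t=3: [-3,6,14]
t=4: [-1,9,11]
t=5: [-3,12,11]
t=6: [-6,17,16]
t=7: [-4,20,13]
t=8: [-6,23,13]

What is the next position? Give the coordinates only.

[-9,28,18]

Differencing gives [+2,+3,-3], [-2,+3,+0], [-3,+5,+5], [+2,+3,-3], [-2,+3,+0], [-3,+5,+5], [+2,+3,-3], [-2,+3,+0]. This is the pattern [+2,+3,-3], [-2,+3,+0], [-3,+5,+5] repeated.
step 9: apply [-3,+5,+5] → [-9,28,18]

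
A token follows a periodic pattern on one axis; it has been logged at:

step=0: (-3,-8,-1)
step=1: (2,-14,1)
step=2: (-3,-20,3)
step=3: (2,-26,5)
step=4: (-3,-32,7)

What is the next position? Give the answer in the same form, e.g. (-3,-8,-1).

(2,-38,9)

First: cycles through -3, 2 every 2 steps. Step 5 lands at position 1 of the cycle → 2.
Second: linear, -6 per step → -38 at step 5.
Third: linear, +2 per step → 9 at step 5.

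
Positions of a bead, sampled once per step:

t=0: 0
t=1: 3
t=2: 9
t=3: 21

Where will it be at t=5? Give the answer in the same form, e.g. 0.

The jumps are +3, +6, +12 — a geometric progression with ratio 2.
step 4: 21 + 24 → 45
step 5: 45 + 48 → 93

93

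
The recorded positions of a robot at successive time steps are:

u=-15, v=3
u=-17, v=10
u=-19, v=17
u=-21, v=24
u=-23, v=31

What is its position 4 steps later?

u=-31, v=59

The position changes by (-2,+7) every step.
step 5: u=-23, v=31 + (-2,+7) → u=-25, v=38
step 6: u=-25, v=38 + (-2,+7) → u=-27, v=45
step 7: u=-27, v=45 + (-2,+7) → u=-29, v=52
step 8: u=-29, v=52 + (-2,+7) → u=-31, v=59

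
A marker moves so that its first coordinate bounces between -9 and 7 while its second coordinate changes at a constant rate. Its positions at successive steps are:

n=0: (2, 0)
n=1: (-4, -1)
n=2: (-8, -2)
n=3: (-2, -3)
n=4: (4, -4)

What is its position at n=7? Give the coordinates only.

The first coordinate travels 6 per step and bounces off the walls at -9 and 7.
  step 5: 4 → 4
  step 6: 4 → -2
  step 7: -2 → -8
The second coordinate changes by -1 each step: at step 7 it is -7.

(-8, -7)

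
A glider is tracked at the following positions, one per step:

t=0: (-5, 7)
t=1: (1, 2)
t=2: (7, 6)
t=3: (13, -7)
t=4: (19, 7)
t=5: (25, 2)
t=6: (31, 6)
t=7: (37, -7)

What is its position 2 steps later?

First: linear, +6 per step → 49 at step 9.
Second: cycles through 7, 2, 6, -7 every 4 steps. Step 9 lands at position 1 of the cycle → 2.

(49, 2)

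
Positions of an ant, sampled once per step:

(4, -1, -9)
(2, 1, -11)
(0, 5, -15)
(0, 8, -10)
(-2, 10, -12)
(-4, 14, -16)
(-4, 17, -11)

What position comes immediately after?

The moves between consecutive positions are (-2, +2, -2), (-2, +4, -4), (+0, +3, +5), (-2, +2, -2), (-2, +4, -4), (+0, +3, +5); they repeat the 3-cycle [(-2, +2, -2), (-2, +4, -4), (+0, +3, +5)].
step 7: apply (-2, +2, -2) → (-6, 19, -13)

(-6, 19, -13)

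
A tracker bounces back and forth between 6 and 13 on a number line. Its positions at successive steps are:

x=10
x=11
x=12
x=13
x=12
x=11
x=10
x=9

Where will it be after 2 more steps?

x=7

The value travels 1 per step and bounces off the walls at 6 and 13.
  step 8: 9 → 8
  step 9: 8 → 7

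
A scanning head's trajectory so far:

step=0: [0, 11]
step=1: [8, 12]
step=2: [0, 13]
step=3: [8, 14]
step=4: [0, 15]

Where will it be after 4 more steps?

[0, 19]

First: cycles through 0, 8 every 2 steps. Step 8 lands at position 0 of the cycle → 0.
Second: linear, +1 per step → 19 at step 8.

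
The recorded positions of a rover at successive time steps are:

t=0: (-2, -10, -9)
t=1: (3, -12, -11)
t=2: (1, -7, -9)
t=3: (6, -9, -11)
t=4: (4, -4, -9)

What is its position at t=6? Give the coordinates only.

Differencing gives (+5, -2, -2), (-2, +5, +2), (+5, -2, -2), (-2, +5, +2). This is the pattern (+5, -2, -2), (-2, +5, +2) repeated.
step 5: apply (+5, -2, -2) → (9, -6, -11)
step 6: apply (-2, +5, +2) → (7, -1, -9)

(7, -1, -9)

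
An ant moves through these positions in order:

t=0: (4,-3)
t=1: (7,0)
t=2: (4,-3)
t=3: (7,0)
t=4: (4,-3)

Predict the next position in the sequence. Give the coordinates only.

Step-to-step displacements: (+3,+3), (-3,-3), (+3,+3), (-3,-3); each is -1× the previous.
step 5: (4,-3) + (+3,+3) → (7,0)

(7,0)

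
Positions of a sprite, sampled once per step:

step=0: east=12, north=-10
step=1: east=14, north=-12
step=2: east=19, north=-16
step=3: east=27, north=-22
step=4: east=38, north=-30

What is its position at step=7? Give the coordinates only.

Successive displacements: (+2, -2), (+5, -4), (+8, -6), (+11, -8) — each changes by (+3, -2).
step 5: east=38, north=-30 + (+14, -10) → east=52, north=-40
step 6: east=52, north=-40 + (+17, -12) → east=69, north=-52
step 7: east=69, north=-52 + (+20, -14) → east=89, north=-66

east=89, north=-66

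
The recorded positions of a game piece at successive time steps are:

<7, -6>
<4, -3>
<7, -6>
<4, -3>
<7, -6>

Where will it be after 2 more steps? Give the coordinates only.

Consecutive displacements <-3, +3>, <+3, -3>, <-3, +3>, <+3, -3> scale by a factor of -1 each step.
step 5: <7, -6> + <-3, +3> → <4, -3>
step 6: <4, -3> + <+3, -3> → <7, -6>

<7, -6>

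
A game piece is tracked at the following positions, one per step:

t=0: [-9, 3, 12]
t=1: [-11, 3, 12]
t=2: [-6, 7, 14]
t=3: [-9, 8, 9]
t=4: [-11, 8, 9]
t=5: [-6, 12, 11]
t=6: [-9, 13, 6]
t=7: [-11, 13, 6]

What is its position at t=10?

[-11, 18, 3]

Step-to-step displacements: [-2, +0, +0], [+5, +4, +2], [-3, +1, -5], [-2, +0, +0], [+5, +4, +2], [-3, +1, -5], [-2, +0, +0] — a repeating cycle of length 3.
step 8: apply [+5, +4, +2] → [-6, 17, 8]
step 9: apply [-3, +1, -5] → [-9, 18, 3]
step 10: apply [-2, +0, +0] → [-11, 18, 3]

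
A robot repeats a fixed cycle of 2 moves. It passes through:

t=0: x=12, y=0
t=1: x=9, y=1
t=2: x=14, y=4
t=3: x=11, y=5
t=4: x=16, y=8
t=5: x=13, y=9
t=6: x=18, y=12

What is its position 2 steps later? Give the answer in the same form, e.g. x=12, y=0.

x=20, y=16

Step-to-step displacements: (-3, +1), (+5, +3), (-3, +1), (+5, +3), (-3, +1), (+5, +3) — a repeating cycle of length 2.
step 7: apply (-3, +1) → x=15, y=13
step 8: apply (+5, +3) → x=20, y=16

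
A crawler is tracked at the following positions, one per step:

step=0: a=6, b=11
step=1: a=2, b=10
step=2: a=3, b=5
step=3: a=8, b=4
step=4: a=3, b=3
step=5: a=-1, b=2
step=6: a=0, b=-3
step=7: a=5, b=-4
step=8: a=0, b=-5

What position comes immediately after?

Step-to-step displacements: (-4,-1), (+1,-5), (+5,-1), (-5,-1), (-4,-1), (+1,-5), (+5,-1), (-5,-1) — a repeating cycle of length 4.
step 9: apply (-4,-1) → a=-4, b=-6

a=-4, b=-6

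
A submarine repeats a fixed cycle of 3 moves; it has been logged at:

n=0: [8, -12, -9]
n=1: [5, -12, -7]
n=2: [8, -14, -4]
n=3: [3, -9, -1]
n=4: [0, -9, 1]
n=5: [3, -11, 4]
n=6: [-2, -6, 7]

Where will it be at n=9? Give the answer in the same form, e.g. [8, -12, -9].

The moves between consecutive positions are [-3, +0, +2], [+3, -2, +3], [-5, +5, +3], [-3, +0, +2], [+3, -2, +3], [-5, +5, +3]; they repeat the 3-cycle [[-3, +0, +2], [+3, -2, +3], [-5, +5, +3]].
step 7: apply [-3, +0, +2] → [-5, -6, 9]
step 8: apply [+3, -2, +3] → [-2, -8, 12]
step 9: apply [-5, +5, +3] → [-7, -3, 15]

[-7, -3, 15]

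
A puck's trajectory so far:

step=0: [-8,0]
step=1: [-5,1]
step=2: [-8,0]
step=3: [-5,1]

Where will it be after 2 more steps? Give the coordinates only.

[-5,1]

The jumps are [+3,+1], [-3,-1], [+3,+1] — a geometric progression with ratio -1.
step 4: [-5,1] + [-3,-1] → [-8,0]
step 5: [-8,0] + [+3,+1] → [-5,1]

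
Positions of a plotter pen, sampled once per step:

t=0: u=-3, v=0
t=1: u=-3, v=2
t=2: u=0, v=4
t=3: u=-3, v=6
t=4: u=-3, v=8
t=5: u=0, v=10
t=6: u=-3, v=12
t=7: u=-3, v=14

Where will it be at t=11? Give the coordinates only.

u=0, v=22

The u coordinate repeats the cycle [-3, -3, 0] with period 3; step 11 mod 3 = 2, giving 0.
The v coordinate changes by +2 each step, so at step 11 it is 0 + 11·(2) = 22.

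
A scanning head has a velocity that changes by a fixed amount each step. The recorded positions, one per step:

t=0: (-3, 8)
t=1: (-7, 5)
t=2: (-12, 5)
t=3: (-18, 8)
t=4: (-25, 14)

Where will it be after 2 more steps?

Taking differences between consecutive positions: (-4, -3), (-5, +0), (-6, +3), (-7, +6). These grow by (-1, +3) each step.
step 5: (-25, 14) + (-8, +9) → (-33, 23)
step 6: (-33, 23) + (-9, +12) → (-42, 35)

(-42, 35)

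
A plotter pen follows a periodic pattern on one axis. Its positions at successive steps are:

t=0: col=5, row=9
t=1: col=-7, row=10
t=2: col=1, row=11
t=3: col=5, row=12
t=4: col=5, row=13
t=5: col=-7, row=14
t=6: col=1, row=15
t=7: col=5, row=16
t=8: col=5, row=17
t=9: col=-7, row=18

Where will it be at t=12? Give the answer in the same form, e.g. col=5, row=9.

The col coordinate repeats the cycle [5, -7, 1, 5] with period 4; step 12 mod 4 = 0, giving 5.
The row coordinate changes by +1 each step, so at step 12 it is 9 + 12·(1) = 21.

col=5, row=21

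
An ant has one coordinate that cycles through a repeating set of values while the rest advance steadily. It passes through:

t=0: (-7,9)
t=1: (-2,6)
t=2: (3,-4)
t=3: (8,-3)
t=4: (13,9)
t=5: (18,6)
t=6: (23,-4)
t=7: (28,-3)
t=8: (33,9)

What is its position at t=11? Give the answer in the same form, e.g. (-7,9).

The first coordinate changes by +5 each step, so at step 11 it is -7 + 11·(5) = 48.
The second coordinate repeats the cycle [9, 6, -4, -3] with period 4; step 11 mod 4 = 3, giving -3.

(48,-3)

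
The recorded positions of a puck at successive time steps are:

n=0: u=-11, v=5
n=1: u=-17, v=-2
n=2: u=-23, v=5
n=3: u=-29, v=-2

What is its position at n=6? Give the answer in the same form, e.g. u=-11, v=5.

U: linear, -6 per step → -47 at step 6.
V: cycles through 5, -2 every 2 steps. Step 6 lands at position 0 of the cycle → 5.

u=-47, v=5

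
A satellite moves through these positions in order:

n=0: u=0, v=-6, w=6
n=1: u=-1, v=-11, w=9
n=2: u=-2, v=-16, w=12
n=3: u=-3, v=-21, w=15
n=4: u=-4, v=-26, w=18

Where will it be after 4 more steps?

u=-8, v=-46, w=30

Each step adds (-1,-5,+3) to the position.
step 5: u=-4, v=-26, w=18 + (-1,-5,+3) → u=-5, v=-31, w=21
step 6: u=-5, v=-31, w=21 + (-1,-5,+3) → u=-6, v=-36, w=24
step 7: u=-6, v=-36, w=24 + (-1,-5,+3) → u=-7, v=-41, w=27
step 8: u=-7, v=-41, w=27 + (-1,-5,+3) → u=-8, v=-46, w=30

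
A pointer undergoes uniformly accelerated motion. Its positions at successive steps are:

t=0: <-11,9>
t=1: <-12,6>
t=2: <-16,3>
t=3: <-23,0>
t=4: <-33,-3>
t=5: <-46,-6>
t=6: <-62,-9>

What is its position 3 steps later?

<-128,-18>

Taking differences between consecutive positions: <-1,-3>, <-4,-3>, <-7,-3>, <-10,-3>, <-13,-3>, <-16,-3>. These grow by <-3,+0> each step.
step 7: <-62,-9> + <-19,-3> → <-81,-12>
step 8: <-81,-12> + <-22,-3> → <-103,-15>
step 9: <-103,-15> + <-25,-3> → <-128,-18>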